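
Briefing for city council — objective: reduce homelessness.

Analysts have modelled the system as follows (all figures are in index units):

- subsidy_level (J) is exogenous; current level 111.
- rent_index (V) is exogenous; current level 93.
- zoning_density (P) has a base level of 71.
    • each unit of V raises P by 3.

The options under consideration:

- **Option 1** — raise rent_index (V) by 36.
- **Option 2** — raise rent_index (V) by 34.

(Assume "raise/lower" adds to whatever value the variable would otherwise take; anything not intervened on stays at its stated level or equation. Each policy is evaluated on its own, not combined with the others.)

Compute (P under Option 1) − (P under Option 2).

Option 1 (V + 36):
  V = 93 + 36 = 129
  P = 71 + 3·129 = 458
Option 2 (V + 34):
  V = 93 + 34 = 127
  P = 71 + 3·127 = 452
P: 458 − 452 = 6

6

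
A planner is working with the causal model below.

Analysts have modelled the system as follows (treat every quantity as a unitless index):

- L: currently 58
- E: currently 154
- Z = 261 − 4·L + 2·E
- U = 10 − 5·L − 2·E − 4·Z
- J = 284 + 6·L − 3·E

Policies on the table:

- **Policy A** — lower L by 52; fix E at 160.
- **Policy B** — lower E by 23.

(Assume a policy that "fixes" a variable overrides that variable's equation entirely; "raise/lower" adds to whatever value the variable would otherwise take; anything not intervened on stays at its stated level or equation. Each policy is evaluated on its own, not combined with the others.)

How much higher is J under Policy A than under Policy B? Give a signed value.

-399

Policy A (L − 52, E := 160):
  L = 58 − 52 = 6
  E = 160
  J = 284 + 6·6 − 3·160 = -160
Policy B (E − 23):
  L = 58
  E = 154 − 23 = 131
  J = 284 + 6·58 − 3·131 = 239
J: -160 − 239 = -399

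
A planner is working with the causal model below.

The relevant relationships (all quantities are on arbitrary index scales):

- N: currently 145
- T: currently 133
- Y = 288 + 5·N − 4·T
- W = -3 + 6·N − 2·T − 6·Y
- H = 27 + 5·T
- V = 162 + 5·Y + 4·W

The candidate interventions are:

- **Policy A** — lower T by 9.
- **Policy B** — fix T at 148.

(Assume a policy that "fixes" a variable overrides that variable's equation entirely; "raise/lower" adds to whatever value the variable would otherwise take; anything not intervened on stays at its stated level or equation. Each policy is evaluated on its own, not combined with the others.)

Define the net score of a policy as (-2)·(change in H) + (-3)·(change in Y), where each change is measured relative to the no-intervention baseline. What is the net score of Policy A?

Baseline:
  N = 145
  T = 133
  Y = 288 + 5·145 − 4·133 = 481
  H = 27 + 5·133 = 692
Policy A (T − 9):
  N = 145
  T = 133 − 9 = 124
  Y = 288 + 5·145 − 4·124 = 517
  H = 27 + 5·124 = 647
ΔH = 647 − 692 = -45; ΔY = 517 − 481 = 36
Score = (-2)·(-45) + (-3)·36 = -18

-18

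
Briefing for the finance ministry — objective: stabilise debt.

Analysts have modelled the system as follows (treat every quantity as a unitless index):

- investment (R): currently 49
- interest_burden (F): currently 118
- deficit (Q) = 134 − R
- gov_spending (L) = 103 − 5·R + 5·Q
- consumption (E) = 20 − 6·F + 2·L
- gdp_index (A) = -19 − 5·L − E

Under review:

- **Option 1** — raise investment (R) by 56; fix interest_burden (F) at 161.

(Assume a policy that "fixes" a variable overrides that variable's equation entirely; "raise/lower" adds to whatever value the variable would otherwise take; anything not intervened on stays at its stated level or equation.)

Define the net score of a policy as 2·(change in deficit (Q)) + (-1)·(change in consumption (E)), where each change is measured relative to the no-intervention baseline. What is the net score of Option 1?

1266

Baseline:
  R = 49
  F = 118
  Q = 134 − 49 = 85
  L = 103 − 5·49 + 5·85 = 283
  E = 20 − 6·118 + 2·283 = -122
Option 1 (R + 56, F := 161):
  R = 49 + 56 = 105
  F = 161
  Q = 134 − 105 = 29
  L = 103 − 5·105 + 5·29 = -277
  E = 20 − 6·161 + 2·(-277) = -1500
ΔQ = 29 − 85 = -56; ΔE = -1500 − (-122) = -1378
Score = 2·(-56) + (-1)·(-1378) = 1266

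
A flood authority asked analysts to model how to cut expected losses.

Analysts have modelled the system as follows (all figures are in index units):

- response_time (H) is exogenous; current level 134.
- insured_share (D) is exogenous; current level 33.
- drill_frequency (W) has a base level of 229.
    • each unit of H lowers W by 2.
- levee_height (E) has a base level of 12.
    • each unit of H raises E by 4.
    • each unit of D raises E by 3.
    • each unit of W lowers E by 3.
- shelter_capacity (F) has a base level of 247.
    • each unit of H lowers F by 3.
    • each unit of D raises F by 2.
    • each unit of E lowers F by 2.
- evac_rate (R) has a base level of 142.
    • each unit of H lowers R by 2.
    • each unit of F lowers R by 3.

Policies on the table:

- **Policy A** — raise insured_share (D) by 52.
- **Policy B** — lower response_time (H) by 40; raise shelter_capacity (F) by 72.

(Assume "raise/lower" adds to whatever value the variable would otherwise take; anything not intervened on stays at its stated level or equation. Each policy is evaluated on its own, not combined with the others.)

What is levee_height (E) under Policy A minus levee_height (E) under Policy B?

556

Policy A (D + 52):
  H = 134
  D = 33 + 52 = 85
  W = 229 − 2·134 = -39
  E = 12 + 4·134 + 3·85 − 3·(-39) = 920
Policy B (H − 40, F + 72):
  H = 134 − 40 = 94
  D = 33
  W = 229 − 2·94 = 41
  E = 12 + 4·94 + 3·33 − 3·41 = 364
E: 920 − 364 = 556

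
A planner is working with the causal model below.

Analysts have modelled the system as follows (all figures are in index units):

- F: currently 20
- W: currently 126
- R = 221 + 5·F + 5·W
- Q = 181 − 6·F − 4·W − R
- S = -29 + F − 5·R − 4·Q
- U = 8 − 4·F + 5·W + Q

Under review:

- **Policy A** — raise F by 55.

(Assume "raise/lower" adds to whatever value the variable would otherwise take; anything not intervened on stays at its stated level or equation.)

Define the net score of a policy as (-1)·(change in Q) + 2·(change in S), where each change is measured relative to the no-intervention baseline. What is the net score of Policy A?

2805

Baseline:
  F = 20
  W = 126
  R = 221 + 5·20 + 5·126 = 951
  Q = 181 − 6·20 − 4·126 − 951 = -1394
  S = -29 + 20 − 5·951 − 4·(-1394) = 812
Policy A (F + 55):
  F = 20 + 55 = 75
  W = 126
  R = 221 + 5·75 + 5·126 = 1226
  Q = 181 − 6·75 − 4·126 − 1226 = -1999
  S = -29 + 75 − 5·1226 − 4·(-1999) = 1912
ΔQ = -1999 − (-1394) = -605; ΔS = 1912 − 812 = 1100
Score = (-1)·(-605) + 2·1100 = 2805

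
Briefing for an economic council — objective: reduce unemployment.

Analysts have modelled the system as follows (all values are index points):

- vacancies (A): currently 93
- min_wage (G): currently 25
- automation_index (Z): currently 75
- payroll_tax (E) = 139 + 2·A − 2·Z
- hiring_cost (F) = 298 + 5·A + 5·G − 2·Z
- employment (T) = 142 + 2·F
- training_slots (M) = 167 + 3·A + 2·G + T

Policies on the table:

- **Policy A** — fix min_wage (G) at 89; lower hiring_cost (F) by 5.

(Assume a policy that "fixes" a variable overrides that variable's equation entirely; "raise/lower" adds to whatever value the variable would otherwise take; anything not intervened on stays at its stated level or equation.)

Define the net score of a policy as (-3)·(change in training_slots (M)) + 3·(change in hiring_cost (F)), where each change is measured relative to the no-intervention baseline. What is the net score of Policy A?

-1329

Baseline:
  A = 93
  G = 25
  Z = 75
  F = 298 + 5·93 + 5·25 − 2·75 = 738
  T = 142 + 2·738 = 1618
  M = 167 + 3·93 + 2·25 + 1618 = 2114
Policy A (G := 89, F − 5):
  A = 93
  G = 89
  Z = 75
  F = 298 + 5·93 + 5·89 − 2·75 (−5 from intervention) = 1053
  T = 142 + 2·1053 = 2248
  M = 167 + 3·93 + 2·89 + 2248 = 2872
ΔM = 2872 − 2114 = 758; ΔF = 1053 − 738 = 315
Score = (-3)·758 + 3·315 = -1329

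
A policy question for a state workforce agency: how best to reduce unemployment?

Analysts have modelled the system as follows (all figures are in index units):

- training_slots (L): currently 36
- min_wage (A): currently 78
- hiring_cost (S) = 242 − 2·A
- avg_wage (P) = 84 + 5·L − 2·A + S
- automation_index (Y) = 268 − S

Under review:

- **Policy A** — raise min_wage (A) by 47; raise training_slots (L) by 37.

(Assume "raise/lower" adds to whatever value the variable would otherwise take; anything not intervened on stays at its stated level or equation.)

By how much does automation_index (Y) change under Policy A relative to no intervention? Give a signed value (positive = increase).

Baseline:
  A = 78
  S = 242 − 2·78 = 86
  Y = 268 − 86 = 182
Policy A (A + 47, L + 37):
  A = 78 + 47 = 125
  S = 242 − 2·125 = -8
  Y = 268 − (-8) = 276
Change in Y: 276 − 182 = 94

94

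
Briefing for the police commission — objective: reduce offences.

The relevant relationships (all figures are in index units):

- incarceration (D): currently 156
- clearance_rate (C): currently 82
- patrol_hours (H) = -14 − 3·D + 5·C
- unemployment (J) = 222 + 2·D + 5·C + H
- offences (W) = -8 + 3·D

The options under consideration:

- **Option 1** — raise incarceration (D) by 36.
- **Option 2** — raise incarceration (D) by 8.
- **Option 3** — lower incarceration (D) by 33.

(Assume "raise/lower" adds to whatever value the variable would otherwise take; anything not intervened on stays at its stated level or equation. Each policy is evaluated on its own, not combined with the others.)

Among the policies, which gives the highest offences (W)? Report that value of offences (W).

Option 1 (D + 36):
  D = 156 + 36 = 192
  W = -8 + 3·192 = 568
Option 2 (D + 8):
  D = 156 + 8 = 164
  W = -8 + 3·164 = 484
Option 3 (D − 33):
  D = 156 − 33 = 123
  W = -8 + 3·123 = 361
Comparing — Option 1: W=568, Option 2: W=484, Option 3: W=361. Highest is 568 (Option 1).

568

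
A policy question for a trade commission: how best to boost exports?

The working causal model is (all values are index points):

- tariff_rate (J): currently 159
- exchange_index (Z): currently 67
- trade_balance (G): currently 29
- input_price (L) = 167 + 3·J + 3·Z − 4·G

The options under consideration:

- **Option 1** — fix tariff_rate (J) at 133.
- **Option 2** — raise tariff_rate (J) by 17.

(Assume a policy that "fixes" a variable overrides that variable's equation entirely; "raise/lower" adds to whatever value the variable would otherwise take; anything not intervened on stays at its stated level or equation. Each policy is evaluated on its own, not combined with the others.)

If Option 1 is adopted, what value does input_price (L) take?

Option 1 (J := 133):
  J = 133
  Z = 67
  G = 29
  L = 167 + 3·133 + 3·67 − 4·29 = 651

651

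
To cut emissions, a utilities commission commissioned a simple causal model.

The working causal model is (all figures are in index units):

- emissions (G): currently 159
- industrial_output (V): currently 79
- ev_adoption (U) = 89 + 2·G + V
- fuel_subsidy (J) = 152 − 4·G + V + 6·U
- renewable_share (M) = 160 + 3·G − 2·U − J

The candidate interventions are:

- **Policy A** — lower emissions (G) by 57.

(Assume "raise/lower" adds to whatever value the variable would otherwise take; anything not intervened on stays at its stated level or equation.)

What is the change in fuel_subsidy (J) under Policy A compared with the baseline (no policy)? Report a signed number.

Baseline:
  G = 159
  V = 79
  U = 89 + 2·159 + 79 = 486
  J = 152 − 4·159 + 79 + 6·486 = 2511
Policy A (G − 57):
  G = 159 − 57 = 102
  V = 79
  U = 89 + 2·102 + 79 = 372
  J = 152 − 4·102 + 79 + 6·372 = 2055
Change in J: 2055 − 2511 = -456

-456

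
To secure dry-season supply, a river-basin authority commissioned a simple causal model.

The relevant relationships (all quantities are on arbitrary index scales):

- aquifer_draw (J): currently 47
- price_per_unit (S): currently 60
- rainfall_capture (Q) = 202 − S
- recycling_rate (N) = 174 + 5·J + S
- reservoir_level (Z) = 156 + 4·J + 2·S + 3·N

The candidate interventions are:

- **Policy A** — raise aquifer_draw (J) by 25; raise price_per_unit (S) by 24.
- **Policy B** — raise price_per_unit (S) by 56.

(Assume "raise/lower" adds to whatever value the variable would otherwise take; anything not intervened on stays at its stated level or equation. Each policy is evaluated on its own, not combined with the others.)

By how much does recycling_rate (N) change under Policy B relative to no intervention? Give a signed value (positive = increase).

56

Baseline:
  J = 47
  S = 60
  N = 174 + 5·47 + 60 = 469
Policy B (S + 56):
  J = 47
  S = 60 + 56 = 116
  N = 174 + 5·47 + 116 = 525
Change in N: 525 − 469 = 56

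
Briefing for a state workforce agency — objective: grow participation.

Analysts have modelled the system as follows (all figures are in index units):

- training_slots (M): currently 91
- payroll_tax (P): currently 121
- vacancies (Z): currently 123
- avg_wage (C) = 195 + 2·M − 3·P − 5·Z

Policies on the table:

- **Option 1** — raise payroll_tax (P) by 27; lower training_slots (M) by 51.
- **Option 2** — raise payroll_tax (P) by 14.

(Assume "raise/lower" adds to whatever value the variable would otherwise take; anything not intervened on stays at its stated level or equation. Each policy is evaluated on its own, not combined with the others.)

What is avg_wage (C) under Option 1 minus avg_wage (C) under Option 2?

-141

Option 1 (P + 27, M − 51):
  M = 91 − 51 = 40
  P = 121 + 27 = 148
  Z = 123
  C = 195 + 2·40 − 3·148 − 5·123 = -784
Option 2 (P + 14):
  M = 91
  P = 121 + 14 = 135
  Z = 123
  C = 195 + 2·91 − 3·135 − 5·123 = -643
C: -784 − (-643) = -141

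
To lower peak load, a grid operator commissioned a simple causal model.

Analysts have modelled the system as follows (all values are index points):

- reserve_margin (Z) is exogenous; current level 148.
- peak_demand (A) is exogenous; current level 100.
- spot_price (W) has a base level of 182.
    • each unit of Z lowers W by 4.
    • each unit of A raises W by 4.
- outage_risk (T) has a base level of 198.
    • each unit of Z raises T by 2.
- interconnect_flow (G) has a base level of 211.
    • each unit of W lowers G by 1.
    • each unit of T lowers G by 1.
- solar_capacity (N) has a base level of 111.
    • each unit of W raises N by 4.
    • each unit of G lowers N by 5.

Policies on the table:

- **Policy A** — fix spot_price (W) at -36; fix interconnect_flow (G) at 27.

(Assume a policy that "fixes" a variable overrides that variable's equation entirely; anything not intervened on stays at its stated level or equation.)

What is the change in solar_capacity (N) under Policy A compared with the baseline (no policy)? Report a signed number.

Baseline:
  Z = 148
  A = 100
  W = 182 − 4·148 + 4·100 = -10
  T = 198 + 2·148 = 494
  G = 211 − (-10) − 494 = -273
  N = 111 + 4·(-10) − 5·(-273) = 1436
Policy A (W := -36, G := 27):
  Z = 148
  A = 100
  W = -36
  T = 198 + 2·148 = 494
  G = 27
  N = 111 + 4·(-36) − 5·27 = -168
Change in N: -168 − 1436 = -1604

-1604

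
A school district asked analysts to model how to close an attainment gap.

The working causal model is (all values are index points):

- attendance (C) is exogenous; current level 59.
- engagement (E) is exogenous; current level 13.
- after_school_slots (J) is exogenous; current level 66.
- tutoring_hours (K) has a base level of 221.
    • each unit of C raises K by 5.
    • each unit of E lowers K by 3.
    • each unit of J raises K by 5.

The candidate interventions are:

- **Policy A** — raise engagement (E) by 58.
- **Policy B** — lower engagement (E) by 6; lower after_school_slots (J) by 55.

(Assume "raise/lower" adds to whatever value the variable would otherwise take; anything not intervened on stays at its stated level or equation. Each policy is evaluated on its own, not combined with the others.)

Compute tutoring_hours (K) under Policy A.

Policy A (E + 58):
  C = 59
  E = 13 + 58 = 71
  J = 66
  K = 221 + 5·59 − 3·71 + 5·66 = 633

633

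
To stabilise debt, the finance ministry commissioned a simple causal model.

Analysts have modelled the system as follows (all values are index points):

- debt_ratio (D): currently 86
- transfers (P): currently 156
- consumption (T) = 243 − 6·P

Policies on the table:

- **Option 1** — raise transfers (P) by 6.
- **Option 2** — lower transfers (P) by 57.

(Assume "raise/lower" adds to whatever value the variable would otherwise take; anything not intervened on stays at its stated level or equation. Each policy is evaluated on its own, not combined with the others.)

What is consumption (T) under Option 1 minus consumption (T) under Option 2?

-378

Option 1 (P + 6):
  P = 156 + 6 = 162
  T = 243 − 6·162 = -729
Option 2 (P − 57):
  P = 156 − 57 = 99
  T = 243 − 6·99 = -351
T: -729 − (-351) = -378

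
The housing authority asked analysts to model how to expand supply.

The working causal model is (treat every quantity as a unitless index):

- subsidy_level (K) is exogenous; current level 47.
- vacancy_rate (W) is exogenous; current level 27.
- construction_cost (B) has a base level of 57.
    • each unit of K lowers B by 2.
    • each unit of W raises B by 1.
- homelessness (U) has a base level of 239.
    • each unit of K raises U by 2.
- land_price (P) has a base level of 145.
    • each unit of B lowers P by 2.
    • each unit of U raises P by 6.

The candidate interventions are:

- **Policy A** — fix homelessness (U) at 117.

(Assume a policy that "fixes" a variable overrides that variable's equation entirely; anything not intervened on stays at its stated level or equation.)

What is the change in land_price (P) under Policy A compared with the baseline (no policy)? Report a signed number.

Baseline:
  K = 47
  W = 27
  B = 57 − 2·47 + 27 = -10
  U = 239 + 2·47 = 333
  P = 145 − 2·(-10) + 6·333 = 2163
Policy A (U := 117):
  K = 47
  W = 27
  B = 57 − 2·47 + 27 = -10
  U = 117
  P = 145 − 2·(-10) + 6·117 = 867
Change in P: 867 − 2163 = -1296

-1296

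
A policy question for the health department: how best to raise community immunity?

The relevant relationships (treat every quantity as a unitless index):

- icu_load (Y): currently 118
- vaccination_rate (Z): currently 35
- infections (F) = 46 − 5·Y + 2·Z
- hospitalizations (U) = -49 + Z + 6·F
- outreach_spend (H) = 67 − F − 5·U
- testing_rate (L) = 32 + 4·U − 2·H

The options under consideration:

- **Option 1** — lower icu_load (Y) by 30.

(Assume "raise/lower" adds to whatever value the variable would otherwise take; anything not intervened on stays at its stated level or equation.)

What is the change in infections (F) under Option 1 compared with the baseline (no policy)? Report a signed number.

150

Baseline:
  Y = 118
  Z = 35
  F = 46 − 5·118 + 2·35 = -474
Option 1 (Y − 30):
  Y = 118 − 30 = 88
  Z = 35
  F = 46 − 5·88 + 2·35 = -324
Change in F: -324 − (-474) = 150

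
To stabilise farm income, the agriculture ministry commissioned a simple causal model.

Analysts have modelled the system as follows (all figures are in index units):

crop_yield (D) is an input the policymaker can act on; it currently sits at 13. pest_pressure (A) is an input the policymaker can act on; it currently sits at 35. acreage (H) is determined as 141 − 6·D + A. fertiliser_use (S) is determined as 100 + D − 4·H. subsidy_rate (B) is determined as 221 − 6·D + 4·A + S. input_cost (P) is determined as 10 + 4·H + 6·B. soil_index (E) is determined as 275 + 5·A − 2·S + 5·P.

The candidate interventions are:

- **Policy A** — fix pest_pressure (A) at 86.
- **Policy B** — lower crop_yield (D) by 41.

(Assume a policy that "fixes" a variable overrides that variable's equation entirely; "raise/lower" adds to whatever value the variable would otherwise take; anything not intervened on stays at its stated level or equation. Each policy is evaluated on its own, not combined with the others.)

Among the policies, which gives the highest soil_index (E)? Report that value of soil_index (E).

4821

Policy A (A := 86):
  D = 13
  A = 86
  H = 141 − 6·13 + 86 = 149
  S = 100 + 13 − 4·149 = -483
  B = 221 − 6·13 + 4·86 + (-483) = 4
  P = 10 + 4·149 + 6·4 = 630
  E = 275 + 5·86 − 2·(-483) + 5·630 = 4821
Policy B (D − 41):
  D = 13 − 41 = -28
  A = 35
  H = 141 − 6·(-28) + 35 = 344
  S = 100 + (-28) − 4·344 = -1304
  B = 221 − 6·(-28) + 4·35 + (-1304) = -775
  P = 10 + 4·344 + 6·(-775) = -3264
  E = 275 + 5·35 − 2·(-1304) + 5·(-3264) = -13262
Comparing — Policy A: E=4821, Policy B: E=-13262. Highest is 4821 (Policy A).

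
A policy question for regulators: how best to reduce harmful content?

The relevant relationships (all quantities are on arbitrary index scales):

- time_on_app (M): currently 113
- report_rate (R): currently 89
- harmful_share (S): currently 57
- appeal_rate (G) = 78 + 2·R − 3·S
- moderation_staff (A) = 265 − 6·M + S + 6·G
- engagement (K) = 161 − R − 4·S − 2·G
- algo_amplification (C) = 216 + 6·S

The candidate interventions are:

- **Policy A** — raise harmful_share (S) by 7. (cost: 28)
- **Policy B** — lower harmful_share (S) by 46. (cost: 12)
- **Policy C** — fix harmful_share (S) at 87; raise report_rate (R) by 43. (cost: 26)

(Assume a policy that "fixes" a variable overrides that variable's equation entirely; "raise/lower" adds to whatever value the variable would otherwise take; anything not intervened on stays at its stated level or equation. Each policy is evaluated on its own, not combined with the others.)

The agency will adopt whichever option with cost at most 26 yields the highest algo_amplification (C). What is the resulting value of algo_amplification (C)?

Policy B (S − 46):
  S = 57 − 46 = 11
  C = 216 + 6·11 = 282
Policy C (S := 87, R + 43):
  S = 87
  C = 216 + 6·87 = 738
Comparing — Policy B: C=282, Policy C: C=738. Highest is 738 (Policy C).

738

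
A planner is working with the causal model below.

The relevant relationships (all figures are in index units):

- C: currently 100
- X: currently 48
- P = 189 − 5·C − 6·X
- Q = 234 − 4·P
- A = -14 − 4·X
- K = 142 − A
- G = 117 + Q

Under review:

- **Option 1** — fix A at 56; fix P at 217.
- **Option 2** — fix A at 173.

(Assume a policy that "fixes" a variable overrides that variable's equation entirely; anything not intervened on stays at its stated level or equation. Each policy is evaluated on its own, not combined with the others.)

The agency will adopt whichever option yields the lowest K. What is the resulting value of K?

-31

Option 1 (A := 56, P := 217):
  X = 48
  A = 56
  K = 142 − 56 = 86
Option 2 (A := 173):
  X = 48
  A = 173
  K = 142 − 173 = -31
Comparing — Option 1: K=86, Option 2: K=-31. Lowest is -31 (Option 2).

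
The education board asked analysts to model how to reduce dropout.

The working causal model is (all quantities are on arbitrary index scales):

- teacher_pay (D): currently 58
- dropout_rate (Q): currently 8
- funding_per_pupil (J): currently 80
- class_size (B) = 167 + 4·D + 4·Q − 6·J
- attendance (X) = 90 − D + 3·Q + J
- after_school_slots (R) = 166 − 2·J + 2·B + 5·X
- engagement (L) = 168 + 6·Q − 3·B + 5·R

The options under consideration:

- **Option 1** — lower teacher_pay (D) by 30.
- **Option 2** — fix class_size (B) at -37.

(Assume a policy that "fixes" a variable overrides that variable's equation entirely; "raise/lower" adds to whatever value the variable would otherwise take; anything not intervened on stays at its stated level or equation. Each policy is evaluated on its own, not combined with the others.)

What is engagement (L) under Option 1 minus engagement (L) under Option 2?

-174

Option 1 (D − 30):
  D = 58 − 30 = 28
  Q = 8
  J = 80
  B = 167 + 4·28 + 4·8 − 6·80 = -169
  X = 90 − 28 + 3·8 + 80 = 166
  R = 166 − 2·80 + 2·(-169) + 5·166 = 498
  L = 168 + 6·8 − 3·(-169) + 5·498 = 3213
Option 2 (B := -37):
  D = 58
  Q = 8
  J = 80
  B = -37
  X = 90 − 58 + 3·8 + 80 = 136
  R = 166 − 2·80 + 2·(-37) + 5·136 = 612
  L = 168 + 6·8 − 3·(-37) + 5·612 = 3387
L: 3213 − 3387 = -174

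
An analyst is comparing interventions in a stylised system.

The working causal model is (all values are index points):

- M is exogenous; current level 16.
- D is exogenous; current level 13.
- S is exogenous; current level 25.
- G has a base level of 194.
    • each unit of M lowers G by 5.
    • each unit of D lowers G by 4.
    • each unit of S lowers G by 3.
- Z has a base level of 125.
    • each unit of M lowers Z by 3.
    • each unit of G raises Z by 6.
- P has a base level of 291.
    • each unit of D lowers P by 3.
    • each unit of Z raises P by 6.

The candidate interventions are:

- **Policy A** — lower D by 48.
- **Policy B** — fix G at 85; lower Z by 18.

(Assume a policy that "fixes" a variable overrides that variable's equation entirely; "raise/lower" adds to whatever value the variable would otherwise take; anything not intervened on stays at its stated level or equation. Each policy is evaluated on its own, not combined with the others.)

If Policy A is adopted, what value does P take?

7302

Policy A (D − 48):
  M = 16
  D = 13 − 48 = -35
  S = 25
  G = 194 − 5·16 − 4·(-35) − 3·25 = 179
  Z = 125 − 3·16 + 6·179 = 1151
  P = 291 − 3·(-35) + 6·1151 = 7302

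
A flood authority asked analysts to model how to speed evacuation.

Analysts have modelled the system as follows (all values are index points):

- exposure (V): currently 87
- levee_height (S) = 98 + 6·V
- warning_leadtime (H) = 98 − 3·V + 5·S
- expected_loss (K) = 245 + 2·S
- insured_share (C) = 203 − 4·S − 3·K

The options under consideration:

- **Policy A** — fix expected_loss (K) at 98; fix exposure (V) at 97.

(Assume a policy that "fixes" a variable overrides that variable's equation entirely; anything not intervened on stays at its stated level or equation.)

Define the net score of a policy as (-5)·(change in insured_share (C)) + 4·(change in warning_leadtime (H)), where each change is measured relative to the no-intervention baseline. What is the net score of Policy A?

Baseline:
  V = 87
  S = 98 + 6·87 = 620
  H = 98 − 3·87 + 5·620 = 2937
  K = 245 + 2·620 = 1485
  C = 203 − 4·620 − 3·1485 = -6732
Policy A (K := 98, V := 97):
  V = 97
  S = 98 + 6·97 = 680
  H = 98 − 3·97 + 5·680 = 3207
  K = 98
  C = 203 − 4·680 − 3·98 = -2811
ΔC = -2811 − (-6732) = 3921; ΔH = 3207 − 2937 = 270
Score = (-5)·3921 + 4·270 = -18525

-18525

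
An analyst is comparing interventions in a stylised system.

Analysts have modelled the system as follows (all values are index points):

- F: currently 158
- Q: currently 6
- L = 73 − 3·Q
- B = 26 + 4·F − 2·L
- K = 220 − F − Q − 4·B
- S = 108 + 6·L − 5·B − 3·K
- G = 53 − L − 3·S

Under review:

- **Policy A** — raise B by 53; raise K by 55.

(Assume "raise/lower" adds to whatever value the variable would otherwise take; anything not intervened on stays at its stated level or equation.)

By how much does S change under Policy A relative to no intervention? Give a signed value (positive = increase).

206

Baseline:
  F = 158
  Q = 6
  L = 73 − 3·6 = 55
  B = 26 + 4·158 − 2·55 = 548
  K = 220 − 158 − 6 − 4·548 = -2136
  S = 108 + 6·55 − 5·548 − 3·(-2136) = 4106
Policy A (B + 53, K + 55):
  F = 158
  Q = 6
  L = 73 − 3·6 = 55
  B = 26 + 4·158 − 2·55 (+53 from intervention) = 601
  K = 220 − 158 − 6 − 4·601 (+55 from intervention) = -2293
  S = 108 + 6·55 − 5·601 − 3·(-2293) = 4312
Change in S: 4312 − 4106 = 206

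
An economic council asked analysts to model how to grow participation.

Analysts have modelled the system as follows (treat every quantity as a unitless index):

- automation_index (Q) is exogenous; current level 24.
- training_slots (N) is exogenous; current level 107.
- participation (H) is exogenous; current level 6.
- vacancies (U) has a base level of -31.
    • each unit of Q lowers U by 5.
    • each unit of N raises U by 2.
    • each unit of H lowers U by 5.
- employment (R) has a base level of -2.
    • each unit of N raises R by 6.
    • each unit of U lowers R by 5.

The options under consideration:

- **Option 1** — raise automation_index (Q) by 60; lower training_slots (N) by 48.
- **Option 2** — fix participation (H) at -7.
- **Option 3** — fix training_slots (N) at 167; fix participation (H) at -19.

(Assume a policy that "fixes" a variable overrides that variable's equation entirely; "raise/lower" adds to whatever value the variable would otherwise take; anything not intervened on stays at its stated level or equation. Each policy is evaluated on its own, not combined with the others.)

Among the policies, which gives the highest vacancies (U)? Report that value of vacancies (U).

Option 1 (Q + 60, N − 48):
  Q = 24 + 60 = 84
  N = 107 − 48 = 59
  H = 6
  U = -31 − 5·84 + 2·59 − 5·6 = -363
Option 2 (H := -7):
  Q = 24
  N = 107
  H = -7
  U = -31 − 5·24 + 2·107 − 5·(-7) = 98
Option 3 (N := 167, H := -19):
  Q = 24
  N = 167
  H = -19
  U = -31 − 5·24 + 2·167 − 5·(-19) = 278
Comparing — Option 1: U=-363, Option 2: U=98, Option 3: U=278. Highest is 278 (Option 3).

278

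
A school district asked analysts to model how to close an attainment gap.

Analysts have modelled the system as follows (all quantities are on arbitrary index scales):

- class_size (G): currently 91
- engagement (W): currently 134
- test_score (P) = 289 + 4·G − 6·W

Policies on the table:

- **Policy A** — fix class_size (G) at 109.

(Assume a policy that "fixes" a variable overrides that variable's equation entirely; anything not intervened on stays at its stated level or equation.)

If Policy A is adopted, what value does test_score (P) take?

-79

Policy A (G := 109):
  G = 109
  W = 134
  P = 289 + 4·109 − 6·134 = -79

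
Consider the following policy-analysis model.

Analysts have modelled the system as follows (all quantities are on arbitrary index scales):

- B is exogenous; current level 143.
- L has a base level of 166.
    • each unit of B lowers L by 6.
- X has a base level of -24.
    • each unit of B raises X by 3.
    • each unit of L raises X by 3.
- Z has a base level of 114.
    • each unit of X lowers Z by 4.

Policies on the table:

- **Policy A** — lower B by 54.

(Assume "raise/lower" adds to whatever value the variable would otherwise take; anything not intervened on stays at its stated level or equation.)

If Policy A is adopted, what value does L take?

Policy A (B − 54):
  B = 143 − 54 = 89
  L = 166 − 6·89 = -368

-368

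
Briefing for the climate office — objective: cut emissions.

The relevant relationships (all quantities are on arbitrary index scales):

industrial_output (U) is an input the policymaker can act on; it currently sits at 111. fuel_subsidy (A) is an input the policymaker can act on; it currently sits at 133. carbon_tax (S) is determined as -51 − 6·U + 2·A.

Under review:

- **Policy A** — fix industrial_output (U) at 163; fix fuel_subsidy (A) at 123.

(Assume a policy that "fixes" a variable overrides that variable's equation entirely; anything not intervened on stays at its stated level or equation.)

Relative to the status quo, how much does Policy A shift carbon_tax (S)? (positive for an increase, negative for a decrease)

Baseline:
  U = 111
  A = 133
  S = -51 − 6·111 + 2·133 = -451
Policy A (U := 163, A := 123):
  U = 163
  A = 123
  S = -51 − 6·163 + 2·123 = -783
Change in S: -783 − (-451) = -332

-332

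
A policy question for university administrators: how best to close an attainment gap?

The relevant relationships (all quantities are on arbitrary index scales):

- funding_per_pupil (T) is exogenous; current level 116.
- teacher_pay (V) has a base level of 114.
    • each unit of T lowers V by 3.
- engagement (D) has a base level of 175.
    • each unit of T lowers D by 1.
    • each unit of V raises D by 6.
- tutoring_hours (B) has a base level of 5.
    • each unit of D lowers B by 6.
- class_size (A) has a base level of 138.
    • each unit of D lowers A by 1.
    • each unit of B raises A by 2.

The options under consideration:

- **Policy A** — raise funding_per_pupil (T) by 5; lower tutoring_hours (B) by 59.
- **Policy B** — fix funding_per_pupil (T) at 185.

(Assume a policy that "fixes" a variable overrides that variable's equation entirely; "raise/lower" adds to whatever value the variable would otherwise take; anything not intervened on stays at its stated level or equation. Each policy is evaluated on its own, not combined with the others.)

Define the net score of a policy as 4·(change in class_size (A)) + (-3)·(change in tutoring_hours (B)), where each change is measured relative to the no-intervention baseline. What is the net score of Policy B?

Baseline:
  T = 116
  V = 114 − 3·116 = -234
  D = 175 − 116 + 6·(-234) = -1345
  B = 5 − 6·(-1345) = 8075
  A = 138 − (-1345) + 2·8075 = 17633
Policy B (T := 185):
  T = 185
  V = 114 − 3·185 = -441
  D = 175 − 185 + 6·(-441) = -2656
  B = 5 − 6·(-2656) = 15941
  A = 138 − (-2656) + 2·15941 = 34676
ΔA = 34676 − 17633 = 17043; ΔB = 15941 − 8075 = 7866
Score = 4·17043 + (-3)·7866 = 44574

44574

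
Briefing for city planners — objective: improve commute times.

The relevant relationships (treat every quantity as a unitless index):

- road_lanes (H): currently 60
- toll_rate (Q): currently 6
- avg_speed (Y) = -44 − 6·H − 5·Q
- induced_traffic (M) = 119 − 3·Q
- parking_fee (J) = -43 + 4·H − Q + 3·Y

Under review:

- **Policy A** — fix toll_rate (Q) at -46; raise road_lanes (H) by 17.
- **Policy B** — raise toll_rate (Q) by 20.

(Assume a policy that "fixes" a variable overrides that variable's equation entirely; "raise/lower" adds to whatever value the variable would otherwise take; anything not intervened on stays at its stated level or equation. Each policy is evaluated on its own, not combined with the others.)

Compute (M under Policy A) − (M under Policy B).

Policy A (Q := -46, H + 17):
  Q = -46
  M = 119 − 3·(-46) = 257
Policy B (Q + 20):
  Q = 6 + 20 = 26
  M = 119 − 3·26 = 41
M: 257 − 41 = 216

216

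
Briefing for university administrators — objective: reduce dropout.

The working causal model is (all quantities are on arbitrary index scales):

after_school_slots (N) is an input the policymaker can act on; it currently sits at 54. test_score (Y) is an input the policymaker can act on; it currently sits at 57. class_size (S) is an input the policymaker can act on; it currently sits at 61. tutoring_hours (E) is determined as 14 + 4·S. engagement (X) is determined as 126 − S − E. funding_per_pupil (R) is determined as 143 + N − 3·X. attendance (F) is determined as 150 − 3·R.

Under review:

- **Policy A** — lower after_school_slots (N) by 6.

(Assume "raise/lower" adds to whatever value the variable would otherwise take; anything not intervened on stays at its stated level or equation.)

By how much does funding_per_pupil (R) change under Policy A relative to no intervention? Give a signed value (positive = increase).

-6

Baseline:
  N = 54
  S = 61
  E = 14 + 4·61 = 258
  X = 126 − 61 − 258 = -193
  R = 143 + 54 − 3·(-193) = 776
Policy A (N − 6):
  N = 54 − 6 = 48
  S = 61
  E = 14 + 4·61 = 258
  X = 126 − 61 − 258 = -193
  R = 143 + 48 − 3·(-193) = 770
Change in R: 770 − 776 = -6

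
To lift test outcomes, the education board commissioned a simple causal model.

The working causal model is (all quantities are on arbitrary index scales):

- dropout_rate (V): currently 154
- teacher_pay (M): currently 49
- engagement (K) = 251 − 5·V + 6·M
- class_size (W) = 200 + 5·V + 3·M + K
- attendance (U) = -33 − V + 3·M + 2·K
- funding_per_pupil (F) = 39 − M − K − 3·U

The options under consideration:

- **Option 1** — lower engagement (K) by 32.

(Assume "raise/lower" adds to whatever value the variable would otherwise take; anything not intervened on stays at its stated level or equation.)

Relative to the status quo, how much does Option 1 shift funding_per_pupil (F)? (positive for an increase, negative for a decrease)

224

Baseline:
  V = 154
  M = 49
  K = 251 − 5·154 + 6·49 = -225
  U = -33 − 154 + 3·49 + 2·(-225) = -490
  F = 39 − 49 − (-225) − 3·(-490) = 1685
Option 1 (K − 32):
  V = 154
  M = 49
  K = 251 − 5·154 + 6·49 (−32 from intervention) = -257
  U = -33 − 154 + 3·49 + 2·(-257) = -554
  F = 39 − 49 − (-257) − 3·(-554) = 1909
Change in F: 1909 − 1685 = 224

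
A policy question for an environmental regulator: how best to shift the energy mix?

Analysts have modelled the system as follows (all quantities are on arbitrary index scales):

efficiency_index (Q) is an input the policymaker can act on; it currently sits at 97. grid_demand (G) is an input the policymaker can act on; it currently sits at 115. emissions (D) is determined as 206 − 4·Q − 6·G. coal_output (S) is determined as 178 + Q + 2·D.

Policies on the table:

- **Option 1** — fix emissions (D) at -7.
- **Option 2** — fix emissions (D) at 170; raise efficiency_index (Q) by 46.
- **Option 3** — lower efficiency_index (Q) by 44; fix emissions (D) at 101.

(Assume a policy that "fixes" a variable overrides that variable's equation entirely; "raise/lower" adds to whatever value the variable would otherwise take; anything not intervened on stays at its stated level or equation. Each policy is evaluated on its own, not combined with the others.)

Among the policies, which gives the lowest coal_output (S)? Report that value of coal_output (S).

261

Option 1 (D := -7):
  Q = 97
  G = 115
  D = -7
  S = 178 + 97 + 2·(-7) = 261
Option 2 (D := 170, Q + 46):
  Q = 97 + 46 = 143
  G = 115
  D = 170
  S = 178 + 143 + 2·170 = 661
Option 3 (Q − 44, D := 101):
  Q = 97 − 44 = 53
  G = 115
  D = 101
  S = 178 + 53 + 2·101 = 433
Comparing — Option 1: S=261, Option 2: S=661, Option 3: S=433. Lowest is 261 (Option 1).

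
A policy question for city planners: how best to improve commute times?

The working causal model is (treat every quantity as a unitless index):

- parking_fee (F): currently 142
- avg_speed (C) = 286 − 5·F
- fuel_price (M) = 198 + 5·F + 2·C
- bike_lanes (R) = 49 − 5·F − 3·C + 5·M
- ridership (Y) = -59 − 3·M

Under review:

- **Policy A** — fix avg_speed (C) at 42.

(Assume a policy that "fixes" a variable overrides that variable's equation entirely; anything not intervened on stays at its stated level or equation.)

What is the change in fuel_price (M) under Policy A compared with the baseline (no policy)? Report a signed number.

Baseline:
  F = 142
  C = 286 − 5·142 = -424
  M = 198 + 5·142 + 2·(-424) = 60
Policy A (C := 42):
  F = 142
  C = 42
  M = 198 + 5·142 + 2·42 = 992
Change in M: 992 − 60 = 932

932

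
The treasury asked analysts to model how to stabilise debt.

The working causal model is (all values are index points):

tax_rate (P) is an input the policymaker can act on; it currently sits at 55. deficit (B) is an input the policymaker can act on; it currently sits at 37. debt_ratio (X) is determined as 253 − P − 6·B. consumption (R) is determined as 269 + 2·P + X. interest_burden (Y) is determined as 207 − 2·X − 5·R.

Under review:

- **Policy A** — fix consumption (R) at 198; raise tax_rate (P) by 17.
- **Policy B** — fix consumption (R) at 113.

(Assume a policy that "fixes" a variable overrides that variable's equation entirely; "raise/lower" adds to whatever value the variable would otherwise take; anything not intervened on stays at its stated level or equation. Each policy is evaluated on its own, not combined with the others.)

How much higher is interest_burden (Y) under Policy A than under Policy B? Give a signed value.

Policy A (R := 198, P + 17):
  P = 55 + 17 = 72
  B = 37
  X = 253 − 72 − 6·37 = -41
  R = 198
  Y = 207 − 2·(-41) − 5·198 = -701
Policy B (R := 113):
  P = 55
  B = 37
  X = 253 − 55 − 6·37 = -24
  R = 113
  Y = 207 − 2·(-24) − 5·113 = -310
Y: -701 − (-310) = -391

-391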